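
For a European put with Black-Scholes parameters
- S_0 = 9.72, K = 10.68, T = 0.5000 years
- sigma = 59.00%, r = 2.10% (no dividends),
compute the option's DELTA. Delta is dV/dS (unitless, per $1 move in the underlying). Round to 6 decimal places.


d1 = 0.0080005775; d2 = -0.4091924234
phi(d1) = 0.3989295126; exp(-qT) = 1.0000000000; exp(-rT) = 0.9895549326
N(-d1) = 0.4968082654
Delta = -exp(-qT) * N(-d1) = -1.0000000000 * 0.4968082654 = -0.496808

Answer: Delta = -0.496808


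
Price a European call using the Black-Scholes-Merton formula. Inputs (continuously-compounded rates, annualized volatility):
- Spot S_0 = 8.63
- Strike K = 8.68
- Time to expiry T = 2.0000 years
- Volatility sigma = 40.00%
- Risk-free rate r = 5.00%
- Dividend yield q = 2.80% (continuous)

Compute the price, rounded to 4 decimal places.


d1 = (ln(S/K) + (r - q + 0.5*sigma^2) * T) / (sigma * sqrt(T)) = 0.35041203
d2 = d1 - sigma * sqrt(T) = -0.21527340
exp(-rT) = 0.90483742; exp(-qT) = 0.94553914
C = S_0 * exp(-qT) * N(d1) - K * exp(-rT) * N(d2)
N(d1) = 0.63698525; N(d2) = 0.41477708
C = 8.6300 * 0.94553914 * 0.63698525 - 8.6800 * 0.90483742 * 0.41477708 = 1.9401

Answer: Price = 1.9401


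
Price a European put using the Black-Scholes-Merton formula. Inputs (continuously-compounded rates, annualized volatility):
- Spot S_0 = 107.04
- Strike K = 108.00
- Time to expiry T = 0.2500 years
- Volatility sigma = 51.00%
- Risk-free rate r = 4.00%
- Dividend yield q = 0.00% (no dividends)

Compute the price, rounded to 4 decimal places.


Answer: Price = 10.7968

Derivation:
d1 = (ln(S/K) + (r - q + 0.5*sigma^2) * T) / (sigma * sqrt(T)) = 0.13170145
d2 = d1 - sigma * sqrt(T) = -0.12329855
exp(-rT) = 0.99004983; exp(-qT) = 1.00000000
P = K * exp(-rT) * N(-d2) - S_0 * exp(-qT) * N(-d1)
N(-d1) = 0.44761022; N(-d2) = 0.54906466
P = 108.0000 * 0.99004983 * 0.54906466 - 107.0400 * 1.00000000 * 0.44761022 = 10.7968


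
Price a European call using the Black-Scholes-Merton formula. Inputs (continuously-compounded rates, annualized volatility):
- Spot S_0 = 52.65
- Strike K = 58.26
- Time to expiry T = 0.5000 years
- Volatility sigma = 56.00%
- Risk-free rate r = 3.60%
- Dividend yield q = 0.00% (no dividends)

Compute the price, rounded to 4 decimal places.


d1 = (ln(S/K) + (r - q + 0.5*sigma^2) * T) / (sigma * sqrt(T)) = -0.01224687
d2 = d1 - sigma * sqrt(T) = -0.40822667
exp(-rT) = 0.98216103; exp(-qT) = 1.00000000
C = S_0 * exp(-qT) * N(d1) - K * exp(-rT) * N(d2)
N(d1) = 0.49511433; N(d2) = 0.34155364
C = 52.6500 * 1.00000000 * 0.49511433 - 58.2600 * 0.98216103 * 0.34155364 = 6.5238

Answer: Price = 6.5238


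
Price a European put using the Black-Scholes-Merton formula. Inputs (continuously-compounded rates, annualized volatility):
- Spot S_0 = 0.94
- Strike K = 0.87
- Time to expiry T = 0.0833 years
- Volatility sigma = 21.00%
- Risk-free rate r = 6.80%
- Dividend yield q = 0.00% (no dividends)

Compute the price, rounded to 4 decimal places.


Answer: Price = 0.0021

Derivation:
d1 = (ln(S/K) + (r - q + 0.5*sigma^2) * T) / (sigma * sqrt(T)) = 1.40056616
d2 = d1 - sigma * sqrt(T) = 1.33995651
exp(-rT) = 0.99435161; exp(-qT) = 1.00000000
P = K * exp(-rT) * N(-d2) - S_0 * exp(-qT) * N(-d1)
N(-d1) = 0.08067192; N(-d2) = 0.09012974
P = 0.8700 * 0.99435161 * 0.09012974 - 0.9400 * 1.00000000 * 0.08067192 = 0.0021


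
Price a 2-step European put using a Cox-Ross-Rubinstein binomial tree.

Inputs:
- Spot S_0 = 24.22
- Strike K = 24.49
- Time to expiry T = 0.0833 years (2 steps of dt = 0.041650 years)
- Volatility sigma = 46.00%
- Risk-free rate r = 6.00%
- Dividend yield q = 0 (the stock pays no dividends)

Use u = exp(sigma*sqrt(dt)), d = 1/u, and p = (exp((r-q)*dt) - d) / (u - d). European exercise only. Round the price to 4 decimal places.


dt = T/N = 0.041650
u = exp(sigma*sqrt(dt)) = 1.098426; d = 1/u = 0.910394
p = (exp((r-q)*dt) - d) / (u - d) = 0.489855
Discount per step: exp(-r*dt) = 0.997504
Stock lattice S(k, i) with i counting down-moves:
  k=0: S(0,0) = 24.2200
  k=1: S(1,0) = 26.6039; S(1,1) = 22.0497
  k=2: S(2,0) = 29.2224; S(2,1) = 24.2200; S(2,2) = 20.0739
Terminal payoffs V(N, i) = max(K - S_T, 0):
  V(2,0) = 0.000000; V(2,1) = 0.270000; V(2,2) = 4.416067
Backward induction: V(k, i) = exp(-r*dt) * [p * V(k+1, i) + (1-p) * V(k+1, i+1)].
  V(1,0) = exp(-r*dt) * [p*0.000000 + (1-p)*0.270000] = 0.137396
  V(1,1) = exp(-r*dt) * [p*0.270000 + (1-p)*4.416067] = 2.379145
  V(0,0) = exp(-r*dt) * [p*0.137396 + (1-p)*2.379145] = 1.277816

Answer: Price = V(0,0) = 1.2778


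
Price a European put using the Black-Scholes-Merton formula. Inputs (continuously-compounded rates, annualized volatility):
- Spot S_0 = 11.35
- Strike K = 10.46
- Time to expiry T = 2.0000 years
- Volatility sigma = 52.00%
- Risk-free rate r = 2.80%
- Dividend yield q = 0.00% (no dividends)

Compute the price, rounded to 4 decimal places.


Answer: Price = 2.3679

Derivation:
d1 = (ln(S/K) + (r - q + 0.5*sigma^2) * T) / (sigma * sqrt(T)) = 0.55488748
d2 = d1 - sigma * sqrt(T) = -0.18050358
exp(-rT) = 0.94553914; exp(-qT) = 1.00000000
P = K * exp(-rT) * N(-d2) - S_0 * exp(-qT) * N(-d1)
N(-d1) = 0.28948581; N(-d2) = 0.57162138
P = 10.4600 * 0.94553914 * 0.57162138 - 11.3500 * 1.00000000 * 0.28948581 = 2.3679


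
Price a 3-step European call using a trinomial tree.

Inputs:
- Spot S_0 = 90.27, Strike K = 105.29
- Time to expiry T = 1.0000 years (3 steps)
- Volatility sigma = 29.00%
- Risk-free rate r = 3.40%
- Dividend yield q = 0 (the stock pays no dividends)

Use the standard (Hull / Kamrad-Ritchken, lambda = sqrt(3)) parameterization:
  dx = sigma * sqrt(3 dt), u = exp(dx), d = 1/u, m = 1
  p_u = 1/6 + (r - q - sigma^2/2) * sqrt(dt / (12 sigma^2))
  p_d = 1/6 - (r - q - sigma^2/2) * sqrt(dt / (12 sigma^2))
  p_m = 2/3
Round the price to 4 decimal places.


dt = T/N = 0.333333; dx = sigma*sqrt(3*dt) = 0.290000
u = exp(dx) = 1.336427; d = 1/u = 0.748264
p_u = 0.162040, p_m = 0.666667, p_d = 0.171293
Discount per step: exp(-r*dt) = 0.988731
Stock lattice S(k, j) with j the centered position index:
  k=0: S(0,+0) = 90.2700
  k=1: S(1,-1) = 67.5458; S(1,+0) = 90.2700; S(1,+1) = 120.6393
  k=2: S(2,-2) = 50.5420; S(2,-1) = 67.5458; S(2,+0) = 90.2700; S(2,+1) = 120.6393; S(2,+2) = 161.2257
  k=3: S(3,-3) = 37.8188; S(3,-2) = 50.5420; S(3,-1) = 67.5458; S(3,+0) = 90.2700; S(3,+1) = 120.6393; S(3,+2) = 161.2257; S(3,+3) = 215.4664
Terminal payoffs V(N, j) = max(S_T - K, 0):
  V(3,-3) = 0.000000; V(3,-2) = 0.000000; V(3,-1) = 0.000000; V(3,+0) = 0.000000; V(3,+1) = 15.349309; V(3,+2) = 55.935689; V(3,+3) = 110.176443
Backward induction: V(k, j) = exp(-r*dt) * [p_u * V(k+1, j+1) + p_m * V(k+1, j) + p_d * V(k+1, j-1)]
  V(2,-2) = exp(-r*dt) * [p_u*0.000000 + p_m*0.000000 + p_d*0.000000] = 0.000000
  V(2,-1) = exp(-r*dt) * [p_u*0.000000 + p_m*0.000000 + p_d*0.000000] = 0.000000
  V(2,+0) = exp(-r*dt) * [p_u*15.349309 + p_m*0.000000 + p_d*0.000000] = 2.459176
  V(2,+1) = exp(-r*dt) * [p_u*55.935689 + p_m*15.349309 + p_d*0.000000] = 19.079243
  V(2,+2) = exp(-r*dt) * [p_u*110.176443 + p_m*55.935689 + p_d*15.349309] = 57.121645
  V(1,-1) = exp(-r*dt) * [p_u*2.459176 + p_m*0.000000 + p_d*0.000000] = 0.393995
  V(1,+0) = exp(-r*dt) * [p_u*19.079243 + p_m*2.459176 + p_d*0.000000] = 4.677740
  V(1,+1) = exp(-r*dt) * [p_u*57.121645 + p_m*19.079243 + p_d*2.459176] = 22.144343
  V(0,+0) = exp(-r*dt) * [p_u*22.144343 + p_m*4.677740 + p_d*0.393995] = 6.697915

Answer: Price = V(0,0) = 6.6979


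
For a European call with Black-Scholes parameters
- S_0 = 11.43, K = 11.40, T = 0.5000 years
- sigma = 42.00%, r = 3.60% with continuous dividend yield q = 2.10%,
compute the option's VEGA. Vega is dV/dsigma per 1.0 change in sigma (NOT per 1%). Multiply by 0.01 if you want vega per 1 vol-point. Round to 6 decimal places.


d1 = 0.1825955861; d2 = -0.1143892620
phi(d1) = 0.3923468115; exp(-qT) = 0.9895549326; exp(-rT) = 0.9821610324
Vega = S * exp(-qT) * phi(d1) * sqrt(T) = 11.4300 * 0.9895549326 * 0.3923468115 * 0.7071067812 = 3.137916

Answer: Vega = 3.137916


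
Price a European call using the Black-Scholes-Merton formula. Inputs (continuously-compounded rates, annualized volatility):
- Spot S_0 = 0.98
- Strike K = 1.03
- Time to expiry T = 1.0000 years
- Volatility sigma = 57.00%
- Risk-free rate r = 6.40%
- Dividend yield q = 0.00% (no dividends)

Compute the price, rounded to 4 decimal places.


Answer: Price = 0.2253

Derivation:
d1 = (ln(S/K) + (r - q + 0.5*sigma^2) * T) / (sigma * sqrt(T)) = 0.30997981
d2 = d1 - sigma * sqrt(T) = -0.26002019
exp(-rT) = 0.93800500; exp(-qT) = 1.00000000
C = S_0 * exp(-qT) * N(d1) - K * exp(-rT) * N(d2)
N(d1) = 0.62171184; N(d2) = 0.39742410
C = 0.9800 * 1.00000000 * 0.62171184 - 1.0300 * 0.93800500 * 0.39742410 = 0.2253


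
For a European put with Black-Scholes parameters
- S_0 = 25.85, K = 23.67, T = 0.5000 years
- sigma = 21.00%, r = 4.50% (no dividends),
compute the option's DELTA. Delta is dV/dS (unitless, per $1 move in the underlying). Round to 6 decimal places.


Answer: Delta = -0.206370

Derivation:
d1 = 0.8190800184; d2 = 0.6705875944
phi(d1) = 0.2852513460; exp(-qT) = 1.0000000000; exp(-rT) = 0.9777512372
N(-d1) = 0.2063703807
Delta = -exp(-qT) * N(-d1) = -1.0000000000 * 0.2063703807 = -0.206370


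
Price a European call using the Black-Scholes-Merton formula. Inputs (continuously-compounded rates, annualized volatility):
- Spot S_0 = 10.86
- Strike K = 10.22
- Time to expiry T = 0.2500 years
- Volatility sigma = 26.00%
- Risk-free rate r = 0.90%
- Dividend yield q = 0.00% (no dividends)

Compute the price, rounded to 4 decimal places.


Answer: Price = 0.9398

Derivation:
d1 = (ln(S/K) + (r - q + 0.5*sigma^2) * T) / (sigma * sqrt(T)) = 0.54953638
d2 = d1 - sigma * sqrt(T) = 0.41953638
exp(-rT) = 0.99775253; exp(-qT) = 1.00000000
C = S_0 * exp(-qT) * N(d1) - K * exp(-rT) * N(d2)
N(d1) = 0.70868130; N(d2) = 0.66258791
C = 10.8600 * 1.00000000 * 0.70868130 - 10.2200 * 0.99775253 * 0.66258791 = 0.9398


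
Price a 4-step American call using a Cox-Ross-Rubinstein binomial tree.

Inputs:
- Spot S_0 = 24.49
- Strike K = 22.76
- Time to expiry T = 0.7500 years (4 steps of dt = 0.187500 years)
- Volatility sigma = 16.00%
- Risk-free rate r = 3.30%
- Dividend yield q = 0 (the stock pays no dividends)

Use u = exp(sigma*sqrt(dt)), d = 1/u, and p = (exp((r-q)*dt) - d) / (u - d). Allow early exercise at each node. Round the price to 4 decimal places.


dt = T/N = 0.187500
u = exp(sigma*sqrt(dt)) = 1.071738; d = 1/u = 0.933063
p = (exp((r-q)*dt) - d) / (u - d) = 0.527443
Discount per step: exp(-r*dt) = 0.993832
Stock lattice S(k, i) with i counting down-moves:
  k=0: S(0,0) = 24.4900
  k=1: S(1,0) = 26.2469; S(1,1) = 22.8507
  k=2: S(2,0) = 28.1298; S(2,1) = 24.4900; S(2,2) = 21.3212
  k=3: S(3,0) = 30.1478; S(3,1) = 26.2469; S(3,2) = 22.8507; S(3,3) = 19.8940
  k=4: S(4,0) = 32.3105; S(4,1) = 28.1298; S(4,2) = 24.4900; S(4,3) = 21.3212; S(4,4) = 18.5624
Terminal payoffs V(N, i) = max(S_T - K, 0):
  V(4,0) = 9.550524; V(4,1) = 5.369784; V(4,2) = 1.730000; V(4,3) = 0.000000; V(4,4) = 0.000000
Backward induction: V(k, i) = exp(-r*dt) * [p * V(k+1, i) + (1-p) * V(k+1, i+1)]; then take max(V_cont, immediate exercise) for American.
  V(3,0) = exp(-r*dt) * [p*9.550524 + (1-p)*5.369784] = 7.528163; exercise = 7.387770; V(3,0) = max -> 7.528163
  V(3,1) = exp(-r*dt) * [p*5.369784 + (1-p)*1.730000] = 3.627267; exercise = 3.486874; V(3,1) = max -> 3.627267
  V(3,2) = exp(-r*dt) * [p*1.730000 + (1-p)*0.000000] = 0.906849; exercise = 0.090725; V(3,2) = max -> 0.906849
  V(3,3) = exp(-r*dt) * [p*0.000000 + (1-p)*0.000000] = 0.000000; exercise = 0.000000; V(3,3) = max -> 0.000000
  V(2,0) = exp(-r*dt) * [p*7.528163 + (1-p)*3.627267] = 5.649703; exercise = 5.369784; V(2,0) = max -> 5.649703
  V(2,1) = exp(-r*dt) * [p*3.627267 + (1-p)*0.906849] = 2.327271; exercise = 1.730000; V(2,1) = max -> 2.327271
  V(2,2) = exp(-r*dt) * [p*0.906849 + (1-p)*0.000000] = 0.475361; exercise = 0.000000; V(2,2) = max -> 0.475361
  V(1,0) = exp(-r*dt) * [p*5.649703 + (1-p)*2.327271] = 4.054501; exercise = 3.486874; V(1,0) = max -> 4.054501
  V(1,1) = exp(-r*dt) * [p*2.327271 + (1-p)*0.475361] = 1.443181; exercise = 0.090725; V(1,1) = max -> 1.443181
  V(0,0) = exp(-r*dt) * [p*4.054501 + (1-p)*1.443181] = 2.803107; exercise = 1.730000; V(0,0) = max -> 2.803107

Answer: Price = V(0,0) = 2.8031


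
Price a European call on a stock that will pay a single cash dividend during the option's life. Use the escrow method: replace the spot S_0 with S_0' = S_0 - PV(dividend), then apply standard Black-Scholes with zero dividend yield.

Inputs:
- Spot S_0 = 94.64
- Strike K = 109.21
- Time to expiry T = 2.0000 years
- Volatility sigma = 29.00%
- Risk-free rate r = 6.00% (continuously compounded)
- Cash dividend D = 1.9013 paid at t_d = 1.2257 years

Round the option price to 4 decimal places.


Answer: Price = 13.4998

Derivation:
PV(D) = D * exp(-r * t_d) = 1.9013 * 0.92909712 = 1.76649236
S_0' = S_0 - PV(D) = 94.6400 - 1.76649236 = 92.87350764
d1 = (ln(S_0'/K) + (r + sigma^2/2)*T) / (sigma*sqrt(T)) = 0.10256901
d2 = d1 - sigma*sqrt(T) = -0.30755292
exp(-rT) = 0.88692044
N(d1) = 0.54084748; N(d2) = 0.37921127
C = S_0' * N(d1) - K * exp(-rT) * N(d2) = 92.87350764 * 0.54084748 - 109.2100 * 0.88692044 * 0.37921127 = 13.4998


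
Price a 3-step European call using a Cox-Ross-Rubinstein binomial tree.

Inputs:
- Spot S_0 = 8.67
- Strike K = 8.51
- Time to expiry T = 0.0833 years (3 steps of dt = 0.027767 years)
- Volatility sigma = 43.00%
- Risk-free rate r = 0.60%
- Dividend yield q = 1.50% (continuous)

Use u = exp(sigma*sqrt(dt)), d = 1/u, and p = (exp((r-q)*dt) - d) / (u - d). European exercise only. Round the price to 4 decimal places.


dt = T/N = 0.027767
u = exp(sigma*sqrt(dt)) = 1.074282; d = 1/u = 0.930854
p = (exp((r-q)*dt) - d) / (u - d) = 0.480352
Discount per step: exp(-r*dt) = 0.999833
Stock lattice S(k, i) with i counting down-moves:
  k=0: S(0,0) = 8.6700
  k=1: S(1,0) = 9.3140; S(1,1) = 8.0705
  k=2: S(2,0) = 10.0059; S(2,1) = 8.6700; S(2,2) = 7.5125
  k=3: S(3,0) = 10.7491; S(3,1) = 9.3140; S(3,2) = 8.0705; S(3,3) = 6.9930
Terminal payoffs V(N, i) = max(S_T - K, 0):
  V(3,0) = 2.239140; V(3,1) = 0.804023; V(3,2) = 0.000000; V(3,3) = 0.000000
Backward induction: V(k, i) = exp(-r*dt) * [p * V(k+1, i) + (1-p) * V(k+1, i+1)].
  V(2,0) = exp(-r*dt) * [p*2.239140 + (1-p)*0.804023] = 1.493136
  V(2,1) = exp(-r*dt) * [p*0.804023 + (1-p)*0.000000] = 0.386150
  V(2,2) = exp(-r*dt) * [p*0.000000 + (1-p)*0.000000] = 0.000000
  V(1,0) = exp(-r*dt) * [p*1.493136 + (1-p)*0.386150] = 0.917741
  V(1,1) = exp(-r*dt) * [p*0.386150 + (1-p)*0.000000] = 0.185457
  V(0,0) = exp(-r*dt) * [p*0.917741 + (1-p)*0.185457] = 0.537122

Answer: Price = V(0,0) = 0.5371


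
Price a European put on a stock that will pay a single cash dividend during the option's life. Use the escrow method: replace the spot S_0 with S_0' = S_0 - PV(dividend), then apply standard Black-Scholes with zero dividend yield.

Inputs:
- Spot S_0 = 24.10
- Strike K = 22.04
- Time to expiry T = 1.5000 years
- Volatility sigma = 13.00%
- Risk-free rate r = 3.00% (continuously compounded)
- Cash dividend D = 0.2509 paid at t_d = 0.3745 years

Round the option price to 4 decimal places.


Answer: Price = 0.4445

Derivation:
PV(D) = D * exp(-r * t_d) = 0.2509 * 0.98882788 = 0.24809691
S_0' = S_0 - PV(D) = 24.1000 - 0.24809691 = 23.85190309
d1 = (ln(S_0'/K) + (r + sigma^2/2)*T) / (sigma*sqrt(T)) = 0.85845209
d2 = d1 - sigma*sqrt(T) = 0.69923526
exp(-rT) = 0.95599748
N(-d1) = 0.19532144; N(-d2) = 0.24220251
P = K * exp(-rT) * N(-d2) - S_0' * N(-d1) = 22.0400 * 0.95599748 * 0.24220251 - 23.85190309 * 0.19532144 = 0.4445


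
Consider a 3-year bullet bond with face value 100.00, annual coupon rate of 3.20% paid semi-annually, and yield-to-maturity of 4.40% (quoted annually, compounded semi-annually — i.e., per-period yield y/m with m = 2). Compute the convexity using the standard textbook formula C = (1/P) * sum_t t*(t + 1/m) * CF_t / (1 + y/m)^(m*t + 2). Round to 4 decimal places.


Answer: Convexity = 9.5273

Derivation:
Coupon per period c = face * coupon_rate / m = 1.600000
Periods per year m = 2; per-period yield y/m = 0.022000
Number of cashflows N = 6
Cashflows (t years, CF_t, discount factor 1/(1+y/m)^(m*t), PV):
  t = 0.5000: CF_t = 1.600000, DF = 0.978474, PV = 1.565558
  t = 1.0000: CF_t = 1.600000, DF = 0.957411, PV = 1.531857
  t = 1.5000: CF_t = 1.600000, DF = 0.936801, PV = 1.498881
  t = 2.0000: CF_t = 1.600000, DF = 0.916635, PV = 1.466616
  t = 2.5000: CF_t = 1.600000, DF = 0.896903, PV = 1.435045
  t = 3.0000: CF_t = 101.600000, DF = 0.877596, PV = 89.163752
Price P = sum_t PV_t = 96.661709
Convexity numerator sum_t t*(t + 1/m) * CF_t / (1+y/m)^(m*t + 2):
  t = 0.5000: term = 0.749441
  t = 1.0000: term = 2.199924
  t = 1.5000: term = 4.305135
  t = 2.0000: term = 7.020768
  t = 2.5000: term = 10.304454
  t = 3.0000: term = 896.346322
Convexity = (1/P) * sum = 920.926043 / 96.661709 = 9.527310


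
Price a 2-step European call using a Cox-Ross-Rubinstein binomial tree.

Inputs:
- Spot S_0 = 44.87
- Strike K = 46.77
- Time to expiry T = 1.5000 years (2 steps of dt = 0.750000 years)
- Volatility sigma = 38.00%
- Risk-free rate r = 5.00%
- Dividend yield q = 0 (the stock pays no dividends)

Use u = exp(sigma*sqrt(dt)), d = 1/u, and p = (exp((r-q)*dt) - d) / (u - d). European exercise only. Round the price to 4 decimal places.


dt = T/N = 0.750000
u = exp(sigma*sqrt(dt)) = 1.389702; d = 1/u = 0.719579
p = (exp((r-q)*dt) - d) / (u - d) = 0.475484
Discount per step: exp(-r*dt) = 0.963194
Stock lattice S(k, i) with i counting down-moves:
  k=0: S(0,0) = 44.8700
  k=1: S(1,0) = 62.3559; S(1,1) = 32.2875
  k=2: S(2,0) = 86.6562; S(2,1) = 44.8700; S(2,2) = 23.2334
Terminal payoffs V(N, i) = max(S_T - K, 0):
  V(2,0) = 39.886214; V(2,1) = 0.000000; V(2,2) = 0.000000
Backward induction: V(k, i) = exp(-r*dt) * [p * V(k+1, i) + (1-p) * V(k+1, i+1)].
  V(1,0) = exp(-r*dt) * [p*39.886214 + (1-p)*0.000000] = 18.267246
  V(1,1) = exp(-r*dt) * [p*0.000000 + (1-p)*0.000000] = 0.000000
  V(0,0) = exp(-r*dt) * [p*18.267246 + (1-p)*0.000000] = 8.366105

Answer: Price = V(0,0) = 8.3661


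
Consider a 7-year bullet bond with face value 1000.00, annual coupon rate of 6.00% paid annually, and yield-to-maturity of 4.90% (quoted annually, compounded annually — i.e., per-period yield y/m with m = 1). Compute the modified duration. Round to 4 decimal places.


Coupon per period c = face * coupon_rate / m = 60.000000
Periods per year m = 1; per-period yield y/m = 0.049000
Number of cashflows N = 7
Cashflows (t years, CF_t, discount factor 1/(1+y/m)^(m*t), PV):
  t = 1.0000: CF_t = 60.000000, DF = 0.953289, PV = 57.197331
  t = 2.0000: CF_t = 60.000000, DF = 0.908760, PV = 54.525577
  t = 3.0000: CF_t = 60.000000, DF = 0.866310, PV = 51.978625
  t = 4.0000: CF_t = 60.000000, DF = 0.825844, PV = 49.550643
  t = 5.0000: CF_t = 60.000000, DF = 0.787268, PV = 47.236076
  t = 6.0000: CF_t = 60.000000, DF = 0.750494, PV = 45.029624
  t = 7.0000: CF_t = 1060.000000, DF = 0.715437, PV = 758.363545
Price P = sum_t PV_t = 1063.881421
First compute Macaulay numerator sum_t t * PV_t:
  t * PV_t at t = 1.0000: 57.197331
  t * PV_t at t = 2.0000: 109.051155
  t * PV_t at t = 3.0000: 155.935875
  t * PV_t at t = 4.0000: 198.202573
  t * PV_t at t = 5.0000: 236.180378
  t * PV_t at t = 6.0000: 270.177744
  t * PV_t at t = 7.0000: 5308.544814
Macaulay duration D = 6335.289870 / 1063.881421 = 5.954883
Modified duration = D / (1 + y/m) = 5.954883 / (1 + 0.049000) = 5.676724

Answer: Modified duration = 5.6767


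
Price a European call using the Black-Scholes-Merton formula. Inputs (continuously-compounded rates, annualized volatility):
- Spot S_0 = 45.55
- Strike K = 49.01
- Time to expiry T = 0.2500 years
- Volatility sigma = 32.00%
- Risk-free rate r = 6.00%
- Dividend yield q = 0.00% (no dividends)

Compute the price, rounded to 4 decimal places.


d1 = (ln(S/K) + (r - q + 0.5*sigma^2) * T) / (sigma * sqrt(T)) = -0.28383585
d2 = d1 - sigma * sqrt(T) = -0.44383585
exp(-rT) = 0.98511194; exp(-qT) = 1.00000000
C = S_0 * exp(-qT) * N(d1) - K * exp(-rT) * N(d2)
N(d1) = 0.38826809; N(d2) = 0.32858064
C = 45.5500 * 1.00000000 * 0.38826809 - 49.0100 * 0.98511194 * 0.32858064 = 1.8216

Answer: Price = 1.8216


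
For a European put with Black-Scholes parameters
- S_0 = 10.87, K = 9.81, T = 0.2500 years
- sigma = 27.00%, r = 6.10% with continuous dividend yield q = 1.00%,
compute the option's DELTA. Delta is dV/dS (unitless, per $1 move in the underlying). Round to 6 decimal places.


Answer: Delta = -0.177825

Derivation:
d1 = 0.9219772412; d2 = 0.7869772412
phi(d1) = 0.2608109275; exp(-qT) = 0.9975031224; exp(-rT) = 0.9848656924
N(-d1) = 0.1782702235
Delta = -exp(-qT) * N(-d1) = -0.9975031224 * 0.1782702235 = -0.177825


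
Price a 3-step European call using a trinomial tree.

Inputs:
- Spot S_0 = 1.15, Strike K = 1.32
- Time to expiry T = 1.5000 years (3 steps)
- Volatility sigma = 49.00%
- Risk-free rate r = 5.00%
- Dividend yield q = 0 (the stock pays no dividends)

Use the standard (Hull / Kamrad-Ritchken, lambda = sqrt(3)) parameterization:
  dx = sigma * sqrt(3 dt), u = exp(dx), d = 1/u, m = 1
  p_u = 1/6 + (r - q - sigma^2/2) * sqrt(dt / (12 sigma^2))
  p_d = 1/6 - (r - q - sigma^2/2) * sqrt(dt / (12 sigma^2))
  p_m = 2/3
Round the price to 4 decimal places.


Answer: Price = V(0,0) = 0.2412

Derivation:
dt = T/N = 0.500000; dx = sigma*sqrt(3*dt) = 0.600125
u = exp(dx) = 1.822347; d = 1/u = 0.548743
p_u = 0.137485, p_m = 0.666667, p_d = 0.195848
Discount per step: exp(-r*dt) = 0.975310
Stock lattice S(k, j) with j the centered position index:
  k=0: S(0,+0) = 1.1500
  k=1: S(1,-1) = 0.6311; S(1,+0) = 1.1500; S(1,+1) = 2.0957
  k=2: S(2,-2) = 0.3463; S(2,-1) = 0.6311; S(2,+0) = 1.1500; S(2,+1) = 2.0957; S(2,+2) = 3.8191
  k=3: S(3,-3) = 0.1900; S(3,-2) = 0.3463; S(3,-1) = 0.6311; S(3,+0) = 1.1500; S(3,+1) = 2.0957; S(3,+2) = 3.8191; S(3,+3) = 6.9597
Terminal payoffs V(N, j) = max(S_T - K, 0):
  V(3,-3) = 0.000000; V(3,-2) = 0.000000; V(3,-1) = 0.000000; V(3,+0) = 0.000000; V(3,+1) = 0.775699; V(3,+2) = 2.499089; V(3,+3) = 5.639704
Backward induction: V(k, j) = exp(-r*dt) * [p_u * V(k+1, j+1) + p_m * V(k+1, j) + p_d * V(k+1, j-1)]
  V(2,-2) = exp(-r*dt) * [p_u*0.000000 + p_m*0.000000 + p_d*0.000000] = 0.000000
  V(2,-1) = exp(-r*dt) * [p_u*0.000000 + p_m*0.000000 + p_d*0.000000] = 0.000000
  V(2,+0) = exp(-r*dt) * [p_u*0.775699 + p_m*0.000000 + p_d*0.000000] = 0.104014
  V(2,+1) = exp(-r*dt) * [p_u*2.499089 + p_m*0.775699 + p_d*0.000000] = 0.839469
  V(2,+2) = exp(-r*dt) * [p_u*5.639704 + p_m*2.499089 + p_d*0.775699] = 2.529324
  V(1,-1) = exp(-r*dt) * [p_u*0.104014 + p_m*0.000000 + p_d*0.000000] = 0.013947
  V(1,+0) = exp(-r*dt) * [p_u*0.839469 + p_m*0.104014 + p_d*0.000000] = 0.180196
  V(1,+1) = exp(-r*dt) * [p_u*2.529324 + p_m*0.839469 + p_d*0.104014] = 0.904855
  V(0,+0) = exp(-r*dt) * [p_u*0.904855 + p_m*0.180196 + p_d*0.013947] = 0.241161


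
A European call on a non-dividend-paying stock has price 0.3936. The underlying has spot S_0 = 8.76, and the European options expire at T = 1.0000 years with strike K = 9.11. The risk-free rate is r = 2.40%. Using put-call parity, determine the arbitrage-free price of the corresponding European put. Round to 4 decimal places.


Put-call parity: C - P = S_0 * exp(-qT) - K * exp(-rT).
S_0 * exp(-qT) = 8.7600 * 1.00000000 = 8.76000000
K * exp(-rT) = 9.1100 * 0.97628571 = 8.89396282
P = C - S*exp(-qT) + K*exp(-rT)
P = 0.3936 - 8.76000000 + 8.89396282 = 0.5276

Answer: Put price = 0.5276


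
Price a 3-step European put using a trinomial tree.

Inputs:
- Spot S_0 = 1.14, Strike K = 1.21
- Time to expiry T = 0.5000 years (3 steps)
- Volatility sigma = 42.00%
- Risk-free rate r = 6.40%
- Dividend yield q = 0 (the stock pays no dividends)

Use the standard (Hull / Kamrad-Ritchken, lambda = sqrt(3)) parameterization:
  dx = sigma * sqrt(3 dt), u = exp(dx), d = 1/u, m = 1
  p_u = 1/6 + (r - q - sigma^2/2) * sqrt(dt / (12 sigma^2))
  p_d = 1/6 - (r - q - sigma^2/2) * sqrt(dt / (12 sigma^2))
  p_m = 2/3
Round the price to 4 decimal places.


dt = T/N = 0.166667; dx = sigma*sqrt(3*dt) = 0.296985
u = exp(dx) = 1.345795; d = 1/u = 0.743055
p_u = 0.159876, p_m = 0.666667, p_d = 0.173457
Discount per step: exp(-r*dt) = 0.989390
Stock lattice S(k, j) with j the centered position index:
  k=0: S(0,+0) = 1.1400
  k=1: S(1,-1) = 0.8471; S(1,+0) = 1.1400; S(1,+1) = 1.5342
  k=2: S(2,-2) = 0.6294; S(2,-1) = 0.8471; S(2,+0) = 1.1400; S(2,+1) = 1.5342; S(2,+2) = 2.0647
  k=3: S(3,-3) = 0.4677; S(3,-2) = 0.6294; S(3,-1) = 0.8471; S(3,+0) = 1.1400; S(3,+1) = 1.5342; S(3,+2) = 2.0647; S(3,+3) = 2.7787
Terminal payoffs V(N, j) = max(K - S_T, 0):
  V(3,-3) = 0.742299; V(3,-2) = 0.580571; V(3,-1) = 0.362917; V(3,+0) = 0.070000; V(3,+1) = 0.000000; V(3,+2) = 0.000000; V(3,+3) = 0.000000
Backward induction: V(k, j) = exp(-r*dt) * [p_u * V(k+1, j+1) + p_m * V(k+1, j) + p_d * V(k+1, j-1)]
  V(2,-2) = exp(-r*dt) * [p_u*0.362917 + p_m*0.580571 + p_d*0.742299] = 0.567738
  V(2,-1) = exp(-r*dt) * [p_u*0.070000 + p_m*0.362917 + p_d*0.580571] = 0.350086
  V(2,+0) = exp(-r*dt) * [p_u*0.000000 + p_m*0.070000 + p_d*0.362917] = 0.108454
  V(2,+1) = exp(-r*dt) * [p_u*0.000000 + p_m*0.000000 + p_d*0.070000] = 0.012013
  V(2,+2) = exp(-r*dt) * [p_u*0.000000 + p_m*0.000000 + p_d*0.000000] = 0.000000
  V(1,-1) = exp(-r*dt) * [p_u*0.108454 + p_m*0.350086 + p_d*0.567738] = 0.345503
  V(1,+0) = exp(-r*dt) * [p_u*0.012013 + p_m*0.108454 + p_d*0.350086] = 0.133516
  V(1,+1) = exp(-r*dt) * [p_u*0.000000 + p_m*0.012013 + p_d*0.108454] = 0.026536
  V(0,+0) = exp(-r*dt) * [p_u*0.026536 + p_m*0.133516 + p_d*0.345503] = 0.151558

Answer: Price = V(0,0) = 0.1516


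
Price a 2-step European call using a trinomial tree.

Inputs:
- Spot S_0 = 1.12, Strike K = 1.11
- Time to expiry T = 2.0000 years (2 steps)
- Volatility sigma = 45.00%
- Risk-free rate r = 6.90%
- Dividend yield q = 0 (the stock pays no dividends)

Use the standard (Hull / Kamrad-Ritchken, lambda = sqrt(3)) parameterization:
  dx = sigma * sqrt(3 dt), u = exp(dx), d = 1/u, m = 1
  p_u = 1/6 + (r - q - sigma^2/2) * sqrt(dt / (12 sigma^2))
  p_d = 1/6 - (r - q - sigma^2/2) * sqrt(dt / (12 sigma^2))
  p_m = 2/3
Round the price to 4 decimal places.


dt = T/N = 1.000000; dx = sigma*sqrt(3*dt) = 0.779423
u = exp(dx) = 2.180214; d = 1/u = 0.458671
p_u = 0.145978, p_m = 0.666667, p_d = 0.187355
Discount per step: exp(-r*dt) = 0.933327
Stock lattice S(k, j) with j the centered position index:
  k=0: S(0,+0) = 1.1200
  k=1: S(1,-1) = 0.5137; S(1,+0) = 1.1200; S(1,+1) = 2.4418
  k=2: S(2,-2) = 0.2356; S(2,-1) = 0.5137; S(2,+0) = 1.1200; S(2,+1) = 2.4418; S(2,+2) = 5.3237
Terminal payoffs V(N, j) = max(S_T - K, 0):
  V(2,-2) = 0.000000; V(2,-1) = 0.000000; V(2,+0) = 0.010000; V(2,+1) = 1.331839; V(2,+2) = 4.213731
Backward induction: V(k, j) = exp(-r*dt) * [p_u * V(k+1, j+1) + p_m * V(k+1, j) + p_d * V(k+1, j-1)]
  V(1,-1) = exp(-r*dt) * [p_u*0.010000 + p_m*0.000000 + p_d*0.000000] = 0.001362
  V(1,+0) = exp(-r*dt) * [p_u*1.331839 + p_m*0.010000 + p_d*0.000000] = 0.187679
  V(1,+1) = exp(-r*dt) * [p_u*4.213731 + p_m*1.331839 + p_d*0.010000] = 1.404544
  V(0,+0) = exp(-r*dt) * [p_u*1.404544 + p_m*0.187679 + p_d*0.001362] = 0.308378

Answer: Price = V(0,0) = 0.3084


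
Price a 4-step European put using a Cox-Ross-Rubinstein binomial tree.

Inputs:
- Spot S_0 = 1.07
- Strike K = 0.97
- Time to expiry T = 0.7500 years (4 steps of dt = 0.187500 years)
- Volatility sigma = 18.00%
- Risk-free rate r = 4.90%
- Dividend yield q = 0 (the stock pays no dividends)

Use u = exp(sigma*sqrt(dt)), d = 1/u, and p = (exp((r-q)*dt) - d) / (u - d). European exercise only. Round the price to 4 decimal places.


Answer: Price = V(0,0) = 0.0191

Derivation:
dt = T/N = 0.187500
u = exp(sigma*sqrt(dt)) = 1.081060; d = 1/u = 0.925018
p = (exp((r-q)*dt) - d) / (u - d) = 0.539674
Discount per step: exp(-r*dt) = 0.990855
Stock lattice S(k, i) with i counting down-moves:
  k=0: S(0,0) = 1.0700
  k=1: S(1,0) = 1.1567; S(1,1) = 0.9898
  k=2: S(2,0) = 1.2505; S(2,1) = 1.0700; S(2,2) = 0.9156
  k=3: S(3,0) = 1.3519; S(3,1) = 1.1567; S(3,2) = 0.9898; S(3,3) = 0.8469
  k=4: S(4,0) = 1.4614; S(4,1) = 1.2505; S(4,2) = 1.0700; S(4,3) = 0.9156; S(4,4) = 0.7834
Terminal payoffs V(N, i) = max(K - S_T, 0):
  V(4,0) = 0.000000; V(4,1) = 0.000000; V(4,2) = 0.000000; V(4,3) = 0.054446; V(4,4) = 0.186599
Backward induction: V(k, i) = exp(-r*dt) * [p * V(k+1, i) + (1-p) * V(k+1, i+1)].
  V(3,0) = exp(-r*dt) * [p*0.000000 + (1-p)*0.000000] = 0.000000
  V(3,1) = exp(-r*dt) * [p*0.000000 + (1-p)*0.000000] = 0.000000
  V(3,2) = exp(-r*dt) * [p*0.000000 + (1-p)*0.054446] = 0.024834
  V(3,3) = exp(-r*dt) * [p*0.054446 + (1-p)*0.186599] = 0.114225
  V(2,0) = exp(-r*dt) * [p*0.000000 + (1-p)*0.000000] = 0.000000
  V(2,1) = exp(-r*dt) * [p*0.000000 + (1-p)*0.024834] = 0.011327
  V(2,2) = exp(-r*dt) * [p*0.024834 + (1-p)*0.114225] = 0.065379
  V(1,0) = exp(-r*dt) * [p*0.000000 + (1-p)*0.011327] = 0.005166
  V(1,1) = exp(-r*dt) * [p*0.011327 + (1-p)*0.065379] = 0.035878
  V(0,0) = exp(-r*dt) * [p*0.005166 + (1-p)*0.035878] = 0.019127


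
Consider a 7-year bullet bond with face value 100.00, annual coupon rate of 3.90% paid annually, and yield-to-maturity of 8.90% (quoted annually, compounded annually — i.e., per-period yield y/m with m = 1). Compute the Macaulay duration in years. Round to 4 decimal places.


Answer: Macaulay duration = 6.1203 years

Derivation:
Coupon per period c = face * coupon_rate / m = 3.900000
Periods per year m = 1; per-period yield y/m = 0.089000
Number of cashflows N = 7
Cashflows (t years, CF_t, discount factor 1/(1+y/m)^(m*t), PV):
  t = 1.0000: CF_t = 3.900000, DF = 0.918274, PV = 3.581267
  t = 2.0000: CF_t = 3.900000, DF = 0.843226, PV = 3.288583
  t = 3.0000: CF_t = 3.900000, DF = 0.774313, PV = 3.019819
  t = 4.0000: CF_t = 3.900000, DF = 0.711031, PV = 2.773021
  t = 5.0000: CF_t = 3.900000, DF = 0.652921, PV = 2.546392
  t = 6.0000: CF_t = 3.900000, DF = 0.599560, PV = 2.338284
  t = 7.0000: CF_t = 103.900000, DF = 0.550560, PV = 57.203209
Price P = sum_t PV_t = 74.750575
Macaulay numerator sum_t t * PV_t:
  t * PV_t at t = 1.0000: 3.581267
  t * PV_t at t = 2.0000: 6.577167
  t * PV_t at t = 3.0000: 9.059458
  t * PV_t at t = 4.0000: 11.092082
  t * PV_t at t = 5.0000: 12.731958
  t * PV_t at t = 6.0000: 14.029706
  t * PV_t at t = 7.0000: 400.422460
Macaulay duration D = (sum_t t * PV_t) / P = 457.494099 / 74.750575 = 6.120275


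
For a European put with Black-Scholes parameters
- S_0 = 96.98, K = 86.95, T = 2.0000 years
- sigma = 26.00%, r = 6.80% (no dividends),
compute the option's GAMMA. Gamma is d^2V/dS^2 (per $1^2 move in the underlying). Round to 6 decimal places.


d1 = 0.8506264248; d2 = 0.4829308986
phi(d1) = 0.2778368549; exp(-qT) = 1.0000000000; exp(-rT) = 0.8728426325
Gamma = exp(-qT) * phi(d1) / (S * sigma * sqrt(T)) = 1.0000000000 * 0.2778368549 / (96.9800 * 0.2600 * 1.4142135624) = 0.007791

Answer: Gamma = 0.007791


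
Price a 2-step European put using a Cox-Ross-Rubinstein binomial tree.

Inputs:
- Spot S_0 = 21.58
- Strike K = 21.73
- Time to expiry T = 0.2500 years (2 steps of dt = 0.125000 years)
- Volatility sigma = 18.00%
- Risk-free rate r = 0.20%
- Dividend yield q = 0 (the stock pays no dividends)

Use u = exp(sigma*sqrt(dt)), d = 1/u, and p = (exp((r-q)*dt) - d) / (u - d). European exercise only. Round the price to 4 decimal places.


dt = T/N = 0.125000
u = exp(sigma*sqrt(dt)) = 1.065708; d = 1/u = 0.938343
p = (exp((r-q)*dt) - d) / (u - d) = 0.486059
Discount per step: exp(-r*dt) = 0.999750
Stock lattice S(k, i) with i counting down-moves:
  k=0: S(0,0) = 21.5800
  k=1: S(1,0) = 22.9980; S(1,1) = 20.2494
  k=2: S(2,0) = 24.5091; S(2,1) = 21.5800; S(2,2) = 19.0009
Terminal payoffs V(N, i) = max(K - S_T, 0):
  V(2,0) = 0.000000; V(2,1) = 0.150000; V(2,2) = 2.729074
Backward induction: V(k, i) = exp(-r*dt) * [p * V(k+1, i) + (1-p) * V(k+1, i+1)].
  V(1,0) = exp(-r*dt) * [p*0.000000 + (1-p)*0.150000] = 0.077072
  V(1,1) = exp(-r*dt) * [p*0.150000 + (1-p)*2.729074] = 1.475124
  V(0,0) = exp(-r*dt) * [p*0.077072 + (1-p)*1.475124] = 0.795390

Answer: Price = V(0,0) = 0.7954


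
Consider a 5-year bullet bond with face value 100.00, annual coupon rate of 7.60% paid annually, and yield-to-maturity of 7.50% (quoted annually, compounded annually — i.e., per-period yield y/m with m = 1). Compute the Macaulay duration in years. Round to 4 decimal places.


Coupon per period c = face * coupon_rate / m = 7.600000
Periods per year m = 1; per-period yield y/m = 0.075000
Number of cashflows N = 5
Cashflows (t years, CF_t, discount factor 1/(1+y/m)^(m*t), PV):
  t = 1.0000: CF_t = 7.600000, DF = 0.930233, PV = 7.069767
  t = 2.0000: CF_t = 7.600000, DF = 0.865333, PV = 6.576528
  t = 3.0000: CF_t = 7.600000, DF = 0.804961, PV = 6.117700
  t = 4.0000: CF_t = 7.600000, DF = 0.748801, PV = 5.690884
  t = 5.0000: CF_t = 107.600000, DF = 0.696559, PV = 74.949709
Price P = sum_t PV_t = 100.404588
Macaulay numerator sum_t t * PV_t:
  t * PV_t at t = 1.0000: 7.069767
  t * PV_t at t = 2.0000: 13.153056
  t * PV_t at t = 3.0000: 18.353101
  t * PV_t at t = 4.0000: 22.763536
  t * PV_t at t = 5.0000: 374.748544
Macaulay duration D = (sum_t t * PV_t) / P = 436.088004 / 100.404588 = 4.343308

Answer: Macaulay duration = 4.3433 years


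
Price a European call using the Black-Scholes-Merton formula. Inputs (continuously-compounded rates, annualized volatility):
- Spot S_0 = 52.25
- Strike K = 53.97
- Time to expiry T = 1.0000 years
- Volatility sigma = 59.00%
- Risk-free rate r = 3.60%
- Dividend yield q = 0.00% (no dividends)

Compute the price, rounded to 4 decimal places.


d1 = (ln(S/K) + (r - q + 0.5*sigma^2) * T) / (sigma * sqrt(T)) = 0.30112128
d2 = d1 - sigma * sqrt(T) = -0.28887872
exp(-rT) = 0.96464029; exp(-qT) = 1.00000000
C = S_0 * exp(-qT) * N(d1) - K * exp(-rT) * N(d2)
N(d1) = 0.61833899; N(d2) = 0.38633709
C = 52.2500 * 1.00000000 * 0.61833899 - 53.9700 * 0.96464029 * 0.38633709 = 12.1949

Answer: Price = 12.1949


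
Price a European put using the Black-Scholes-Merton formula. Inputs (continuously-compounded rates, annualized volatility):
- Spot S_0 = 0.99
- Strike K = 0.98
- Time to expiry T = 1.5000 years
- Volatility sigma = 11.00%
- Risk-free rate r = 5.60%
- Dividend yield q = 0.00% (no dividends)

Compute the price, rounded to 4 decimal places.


Answer: Price = 0.0182

Derivation:
d1 = (ln(S/K) + (r - q + 0.5*sigma^2) * T) / (sigma * sqrt(T)) = 0.76622542
d2 = d1 - sigma * sqrt(T) = 0.63150348
exp(-rT) = 0.91943126; exp(-qT) = 1.00000000
P = K * exp(-rT) * N(-d2) - S_0 * exp(-qT) * N(-d1)
N(-d1) = 0.22177109; N(-d2) = 0.26385569
P = 0.9800 * 0.91943126 * 0.26385569 - 0.9900 * 1.00000000 * 0.22177109 = 0.0182


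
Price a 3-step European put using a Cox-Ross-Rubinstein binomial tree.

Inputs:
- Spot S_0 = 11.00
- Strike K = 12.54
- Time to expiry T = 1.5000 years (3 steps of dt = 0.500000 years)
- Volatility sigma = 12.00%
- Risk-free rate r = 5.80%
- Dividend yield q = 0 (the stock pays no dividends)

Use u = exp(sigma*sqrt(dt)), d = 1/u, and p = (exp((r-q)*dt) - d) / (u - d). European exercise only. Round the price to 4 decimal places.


Answer: Price = V(0,0) = 0.9140

Derivation:
dt = T/N = 0.500000
u = exp(sigma*sqrt(dt)) = 1.088557; d = 1/u = 0.918647
p = (exp((r-q)*dt) - d) / (u - d) = 0.651978
Discount per step: exp(-r*dt) = 0.971416
Stock lattice S(k, i) with i counting down-moves:
  k=0: S(0,0) = 11.0000
  k=1: S(1,0) = 11.9741; S(1,1) = 10.1051
  k=2: S(2,0) = 13.0345; S(2,1) = 11.0000; S(2,2) = 9.2830
  k=3: S(3,0) = 14.1888; S(3,1) = 11.9741; S(3,2) = 10.1051; S(3,3) = 8.5278
Terminal payoffs V(N, i) = max(K - S_T, 0):
  V(3,0) = 0.000000; V(3,1) = 0.565875; V(3,2) = 2.434878; V(3,3) = 4.012154
Backward induction: V(k, i) = exp(-r*dt) * [p * V(k+1, i) + (1-p) * V(k+1, i+1)].
  V(2,0) = exp(-r*dt) * [p*0.000000 + (1-p)*0.565875] = 0.191308
  V(2,1) = exp(-r*dt) * [p*0.565875 + (1-p)*2.434878] = 1.181562
  V(2,2) = exp(-r*dt) * [p*2.434878 + (1-p)*4.012154] = 2.898517
  V(1,0) = exp(-r*dt) * [p*0.191308 + (1-p)*1.181562] = 0.520620
  V(1,1) = exp(-r*dt) * [p*1.181562 + (1-p)*2.898517] = 1.728248
  V(0,0) = exp(-r*dt) * [p*0.520620 + (1-p)*1.728248] = 0.914007


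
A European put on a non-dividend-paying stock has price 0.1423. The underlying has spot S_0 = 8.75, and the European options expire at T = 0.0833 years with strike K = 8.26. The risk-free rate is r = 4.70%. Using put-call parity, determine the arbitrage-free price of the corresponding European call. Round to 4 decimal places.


Answer: Call price = 0.6646

Derivation:
Put-call parity: C - P = S_0 * exp(-qT) - K * exp(-rT).
S_0 * exp(-qT) = 8.7500 * 1.00000000 = 8.75000000
K * exp(-rT) = 8.2600 * 0.99609255 = 8.22772450
C = P + S*exp(-qT) - K*exp(-rT)
C = 0.1423 + 8.75000000 - 8.22772450 = 0.6646


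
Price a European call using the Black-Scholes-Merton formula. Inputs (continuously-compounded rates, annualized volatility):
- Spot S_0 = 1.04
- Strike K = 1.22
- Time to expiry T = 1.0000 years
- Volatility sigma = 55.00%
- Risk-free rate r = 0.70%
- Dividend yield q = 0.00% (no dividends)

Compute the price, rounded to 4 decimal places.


Answer: Price = 0.1673

Derivation:
d1 = (ln(S/K) + (r - q + 0.5*sigma^2) * T) / (sigma * sqrt(T)) = -0.00250936
d2 = d1 - sigma * sqrt(T) = -0.55250936
exp(-rT) = 0.99302444; exp(-qT) = 1.00000000
C = S_0 * exp(-qT) * N(d1) - K * exp(-rT) * N(d2)
N(d1) = 0.49899891; N(d2) = 0.29029971
C = 1.0400 * 1.00000000 * 0.49899891 - 1.2200 * 0.99302444 * 0.29029971 = 0.1673


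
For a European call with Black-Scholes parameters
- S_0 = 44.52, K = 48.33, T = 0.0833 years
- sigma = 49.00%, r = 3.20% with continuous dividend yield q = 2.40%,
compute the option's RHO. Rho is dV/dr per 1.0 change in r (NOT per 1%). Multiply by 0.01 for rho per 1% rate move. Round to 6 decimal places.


Answer: Rho = 1.039674

Derivation:
d1 = -0.5052052032; d2 = -0.6466277262
phi(d1) = 0.3511454753; exp(-qT) = 0.9980027971; exp(-rT) = 0.9973379496
N(d2) = 0.2589364545
Rho = K*T*exp(-rT)*N(d2) = 48.3300 * 0.0833 * 0.9973379496 * 0.2589364545 = 1.039674


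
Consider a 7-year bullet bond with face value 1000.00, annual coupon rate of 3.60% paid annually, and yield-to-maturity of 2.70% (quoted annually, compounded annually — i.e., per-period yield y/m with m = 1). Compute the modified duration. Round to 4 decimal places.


Coupon per period c = face * coupon_rate / m = 36.000000
Periods per year m = 1; per-period yield y/m = 0.027000
Number of cashflows N = 7
Cashflows (t years, CF_t, discount factor 1/(1+y/m)^(m*t), PV):
  t = 1.0000: CF_t = 36.000000, DF = 0.973710, PV = 35.053554
  t = 2.0000: CF_t = 36.000000, DF = 0.948111, PV = 34.131990
  t = 3.0000: CF_t = 36.000000, DF = 0.923185, PV = 33.234655
  t = 4.0000: CF_t = 36.000000, DF = 0.898914, PV = 32.360910
  t = 5.0000: CF_t = 36.000000, DF = 0.875282, PV = 31.510136
  t = 6.0000: CF_t = 36.000000, DF = 0.852270, PV = 30.681730
  t = 7.0000: CF_t = 1036.000000, DF = 0.829864, PV = 859.739044
Price P = sum_t PV_t = 1056.712019
First compute Macaulay numerator sum_t t * PV_t:
  t * PV_t at t = 1.0000: 35.053554
  t * PV_t at t = 2.0000: 68.263981
  t * PV_t at t = 3.0000: 99.703964
  t * PV_t at t = 4.0000: 129.443640
  t * PV_t at t = 5.0000: 157.550682
  t * PV_t at t = 6.0000: 184.090378
  t * PV_t at t = 7.0000: 6018.173309
Macaulay duration D = 6692.279508 / 1056.712019 = 6.333116
Modified duration = D / (1 + y/m) = 6.333116 / (1 + 0.027000) = 6.166617

Answer: Modified duration = 6.1666


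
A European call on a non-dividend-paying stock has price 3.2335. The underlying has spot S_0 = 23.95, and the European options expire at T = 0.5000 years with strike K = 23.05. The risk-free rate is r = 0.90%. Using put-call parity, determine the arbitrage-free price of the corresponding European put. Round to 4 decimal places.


Answer: Put price = 2.2300

Derivation:
Put-call parity: C - P = S_0 * exp(-qT) - K * exp(-rT).
S_0 * exp(-qT) = 23.9500 * 1.00000000 = 23.95000000
K * exp(-rT) = 23.0500 * 0.99551011 = 22.94650803
P = C - S*exp(-qT) + K*exp(-rT)
P = 3.2335 - 23.95000000 + 22.94650803 = 2.2300


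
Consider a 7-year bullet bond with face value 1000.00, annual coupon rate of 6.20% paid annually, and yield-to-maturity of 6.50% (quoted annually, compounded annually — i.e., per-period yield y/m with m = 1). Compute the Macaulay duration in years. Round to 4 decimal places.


Answer: Macaulay duration = 5.8760 years

Derivation:
Coupon per period c = face * coupon_rate / m = 62.000000
Periods per year m = 1; per-period yield y/m = 0.065000
Number of cashflows N = 7
Cashflows (t years, CF_t, discount factor 1/(1+y/m)^(m*t), PV):
  t = 1.0000: CF_t = 62.000000, DF = 0.938967, PV = 58.215962
  t = 2.0000: CF_t = 62.000000, DF = 0.881659, PV = 54.662876
  t = 3.0000: CF_t = 62.000000, DF = 0.827849, PV = 51.326644
  t = 4.0000: CF_t = 62.000000, DF = 0.777323, PV = 48.194032
  t = 5.0000: CF_t = 62.000000, DF = 0.729881, PV = 45.252612
  t = 6.0000: CF_t = 62.000000, DF = 0.685334, PV = 42.490715
  t = 7.0000: CF_t = 1062.000000, DF = 0.643506, PV = 683.403600
Price P = sum_t PV_t = 983.546441
Macaulay numerator sum_t t * PV_t:
  t * PV_t at t = 1.0000: 58.215962
  t * PV_t at t = 2.0000: 109.325751
  t * PV_t at t = 3.0000: 153.979931
  t * PV_t at t = 4.0000: 192.776127
  t * PV_t at t = 5.0000: 226.263059
  t * PV_t at t = 6.0000: 254.944292
  t * PV_t at t = 7.0000: 4783.825201
Macaulay duration D = (sum_t t * PV_t) / P = 5779.330324 / 983.546441 = 5.876012
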